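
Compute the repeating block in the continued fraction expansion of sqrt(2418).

[49; (5, 1, 3, 2, 3, 1, 5, 98)]

Write x_i = (sqrt(2418) + m_i)/d_i with (m_0, d_0) = (0, 1). a_0 = floor(sqrt(2418)) = 49, since 49^2 = 2401 <= 2418 < 2500 = 50^2.
Iterate m_{i+1} = d_i*a_i - m_i, d_{i+1} = (2418 - m_{i+1}^2)/d_i, a_{i+1} = floor((a_0 + m_{i+1})/d_{i+1}):
  m_1 = 1*49 - 0 = 49, d_1 = (2418 - 49^2)/1 = 17/1 = 17, a_1 = floor((49 + 49)/17) = 5.
  m_2 = 17*5 - 49 = 36, d_2 = (2418 - 36^2)/17 = 1122/17 = 66, a_2 = floor((49 + 36)/66) = 1.
  m_3 = 66*1 - 36 = 30, d_3 = (2418 - 30^2)/66 = 1518/66 = 23, a_3 = floor((49 + 30)/23) = 3.
  m_4 = 23*3 - 30 = 39, d_4 = (2418 - 39^2)/23 = 897/23 = 39, a_4 = floor((49 + 39)/39) = 2.
  m_5 = 39*2 - 39 = 39, d_5 = (2418 - 39^2)/39 = 897/39 = 23, a_5 = floor((49 + 39)/23) = 3.
  m_6 = 23*3 - 39 = 30, d_6 = (2418 - 30^2)/23 = 1518/23 = 66, a_6 = floor((49 + 30)/66) = 1.
  m_7 = 66*1 - 30 = 36, d_7 = (2418 - 36^2)/66 = 1122/66 = 17, a_7 = floor((49 + 36)/17) = 5.
  m_8 = 17*5 - 36 = 49, d_8 = (2418 - 49^2)/17 = 17/17 = 1, a_8 = floor((49 + 49)/1) = 98.
  m_9 = 1*98 - 49 = 49, d_9 = (2418 - 49^2)/1 = 17/1 = 17: (m_9, d_9) = (m_1, d_1) = (49, 17), so from here the quotients repeat a_1, ..., a_8; the period length is 8.
Hence the expansion of sqrt(2418) is a_0 = 49 followed by the repeating block 5, 1, 3, 2, 3, 1, 5, 98 (period 8).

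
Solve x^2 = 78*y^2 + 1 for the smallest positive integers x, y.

(x, y) = (53, 6)

First expand sqrt(78) as a continued fraction. With x_i = (sqrt(78) + m_i)/d_i and (m_0, d_0) = (0, 1): a_0 = floor(sqrt(78)) = 8, since 8^2 = 64 <= 78 < 81 = 9^2.
Iterate m_{i+1} = d_i*a_i - m_i, d_{i+1} = (78 - m_{i+1}^2)/d_i, a_{i+1} = floor((a_0 + m_{i+1})/d_{i+1}):
  m_1 = 1*8 - 0 = 8, d_1 = (78 - 8^2)/1 = 14/1 = 14, a_1 = floor((8 + 8)/14) = 1.
  m_2 = 14*1 - 8 = 6, d_2 = (78 - 6^2)/14 = 42/14 = 3, a_2 = floor((8 + 6)/3) = 4.
  m_3 = 3*4 - 6 = 6, d_3 = (78 - 6^2)/3 = 42/3 = 14, a_3 = floor((8 + 6)/14) = 1.
  m_4 = 14*1 - 6 = 8, d_4 = (78 - 8^2)/14 = 14/14 = 1, a_4 = floor((8 + 8)/1) = 16.
  m_5 = 1*16 - 8 = 8, d_5 = (78 - 8^2)/1 = 14/1 = 14: (m_5, d_5) = (m_1, d_1) = (8, 14), so from here the quotients repeat a_1, ..., a_4; the period length is 4.
So sqrt(78) = [8; (1, 4, 1, 16)] with period length k = 4.
k is even, so the fundamental solution of x^2 - 78y^2 = 1 is (p_{k-1}, q_{k-1}) = (p_3, q_3); compute convergents through index 3.
Convergents (p_i = a_i*p_{i-1} + p_{i-2}, q_i = a_i*q_{i-1} + q_{i-2} with p_{-2}=0, p_{-1}=1, q_{-2}=1, q_{-1}=0):
  i=0: a_0=8, p_0 = 8*1 + 0 = 8, q_0 = 8*0 + 1 = 1.
  i=1: a_1=1, p_1 = 1*8 + 1 = 9, q_1 = 1*1 + 0 = 1.
  i=2: a_2=4, p_2 = 4*9 + 8 = 44, q_2 = 4*1 + 1 = 5.
  i=3: a_3=1, p_3 = 1*44 + 9 = 53, q_3 = 1*5 + 1 = 6.
Check: 53^2 - 78*6^2 = 2809 - 2808 = 1, so (x, y) = (53, 6) solves the equation, and by the theorem it is the least positive solution.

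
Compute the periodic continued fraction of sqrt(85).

Write x_i = (sqrt(85) + m_i)/d_i with (m_0, d_0) = (0, 1). a_0 = floor(sqrt(85)) = 9, since 9^2 = 81 <= 85 < 100 = 10^2.
Iterate m_{i+1} = d_i*a_i - m_i, d_{i+1} = (85 - m_{i+1}^2)/d_i, a_{i+1} = floor((a_0 + m_{i+1})/d_{i+1}):
  m_1 = 1*9 - 0 = 9, d_1 = (85 - 9^2)/1 = 4/1 = 4, a_1 = floor((9 + 9)/4) = 4.
  m_2 = 4*4 - 9 = 7, d_2 = (85 - 7^2)/4 = 36/4 = 9, a_2 = floor((9 + 7)/9) = 1.
  m_3 = 9*1 - 7 = 2, d_3 = (85 - 2^2)/9 = 81/9 = 9, a_3 = floor((9 + 2)/9) = 1.
  m_4 = 9*1 - 2 = 7, d_4 = (85 - 7^2)/9 = 36/9 = 4, a_4 = floor((9 + 7)/4) = 4.
  m_5 = 4*4 - 7 = 9, d_5 = (85 - 9^2)/4 = 4/4 = 1, a_5 = floor((9 + 9)/1) = 18.
  m_6 = 1*18 - 9 = 9, d_6 = (85 - 9^2)/1 = 4/1 = 4: (m_6, d_6) = (m_1, d_1) = (9, 4), so from here the quotients repeat a_1, ..., a_5; the period length is 5.
Hence the expansion of sqrt(85) is a_0 = 9 followed by the repeating block 4, 1, 1, 4, 18 (period 5).

[9; (4, 1, 1, 4, 18)]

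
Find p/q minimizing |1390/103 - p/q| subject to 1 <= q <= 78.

Expand x = 1390/103 as a continued fraction with the Euclidean algorithm:
  1390 = 13*103 + 51, so a_0 = 13.
  103 = 2*51 + 1, so a_1 = 2.
  51 = 51*1 + 0, so a_2 = 51.
so x = [13; 2, 51].
Convergents (p_i = a_i*p_{i-1} + p_{i-2}, q_i = a_i*q_{i-1} + q_{i-2} with p_{-2}=0, p_{-1}=1, q_{-2}=1, q_{-1}=0), until the denominator exceeds 78:
  i=0: a_0=13, p_0 = 13*1 + 0 = 13, q_0 = 13*0 + 1 = 1.
  i=1: a_1=2, p_1 = 2*13 + 1 = 27, q_1 = 2*1 + 0 = 2.
  i=2: a_2=51, p_2 = 51*27 + 13 = 1390, q_2 = 51*2 + 1 = 103.
q_2 = 103 > 78, so the last convergent with denominator <= 78 is p_1/q_1 = 27/2.
The closest fraction with denominator <= 78 is either p_1/q_1 or the intermediate fraction (k*p_1 + p_0)/(k*q_1 + q_0) with the largest k >= 1 whose denominator stays <= 78; these approach x as k grows, and every other convergent or intermediate fraction in range is farther away.
Largest k: floor((78 - q_0)/q_1) = floor((78 - 1)/2) = 38.
That gives (38*27 + 13)/(38*2 + 1) = 1039/77.
Compare the errors: |x - 27/2| = |1390*2 - 27*103|/(103*2) = 1/206, and |x - 1039/77| = |1390*77 - 1039*103|/(103*77) = 13/7931.
Cross-multiplying, 13*206 = 2678 < 7931 = 1*7931, so 13/7931 is smaller: the intermediate fraction 1039/77 is closer to x than 27/2.

1039/77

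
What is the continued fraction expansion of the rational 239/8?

Run the Euclidean algorithm on 239 and 8; the successive quotients are the partial quotients a_0, a_1, ... (each step inverts the fractional part left over by the previous one):
  239 = 29*8 + 7, so a_0 = 29.
  8 = 1*7 + 1, so a_1 = 1.
  7 = 7*1 + 0, so a_2 = 7.
The remainder reaches 0 after 3 divisions, so the expansion has 3 partial quotients, read off in order.

[29; 1, 7]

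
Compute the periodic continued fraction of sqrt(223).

Write x_i = (sqrt(223) + m_i)/d_i with (m_0, d_0) = (0, 1). a_0 = floor(sqrt(223)) = 14, since 14^2 = 196 <= 223 < 225 = 15^2.
Iterate m_{i+1} = d_i*a_i - m_i, d_{i+1} = (223 - m_{i+1}^2)/d_i, a_{i+1} = floor((a_0 + m_{i+1})/d_{i+1}):
  m_1 = 1*14 - 0 = 14, d_1 = (223 - 14^2)/1 = 27/1 = 27, a_1 = floor((14 + 14)/27) = 1.
  m_2 = 27*1 - 14 = 13, d_2 = (223 - 13^2)/27 = 54/27 = 2, a_2 = floor((14 + 13)/2) = 13.
  m_3 = 2*13 - 13 = 13, d_3 = (223 - 13^2)/2 = 54/2 = 27, a_3 = floor((14 + 13)/27) = 1.
  m_4 = 27*1 - 13 = 14, d_4 = (223 - 14^2)/27 = 27/27 = 1, a_4 = floor((14 + 14)/1) = 28.
  m_5 = 1*28 - 14 = 14, d_5 = (223 - 14^2)/1 = 27/1 = 27: (m_5, d_5) = (m_1, d_1) = (14, 27), so from here the quotients repeat a_1, ..., a_4; the period length is 4.
Hence the expansion of sqrt(223) is a_0 = 14 followed by the repeating block 1, 13, 1, 28 (period 4).

[14; (1, 13, 1, 28)]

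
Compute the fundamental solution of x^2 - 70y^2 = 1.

First expand sqrt(70) as a continued fraction. With x_i = (sqrt(70) + m_i)/d_i and (m_0, d_0) = (0, 1): a_0 = floor(sqrt(70)) = 8, since 8^2 = 64 <= 70 < 81 = 9^2.
Iterate m_{i+1} = d_i*a_i - m_i, d_{i+1} = (70 - m_{i+1}^2)/d_i, a_{i+1} = floor((a_0 + m_{i+1})/d_{i+1}):
  m_1 = 1*8 - 0 = 8, d_1 = (70 - 8^2)/1 = 6/1 = 6, a_1 = floor((8 + 8)/6) = 2.
  m_2 = 6*2 - 8 = 4, d_2 = (70 - 4^2)/6 = 54/6 = 9, a_2 = floor((8 + 4)/9) = 1.
  m_3 = 9*1 - 4 = 5, d_3 = (70 - 5^2)/9 = 45/9 = 5, a_3 = floor((8 + 5)/5) = 2.
  m_4 = 5*2 - 5 = 5, d_4 = (70 - 5^2)/5 = 45/5 = 9, a_4 = floor((8 + 5)/9) = 1.
  m_5 = 9*1 - 5 = 4, d_5 = (70 - 4^2)/9 = 54/9 = 6, a_5 = floor((8 + 4)/6) = 2.
  m_6 = 6*2 - 4 = 8, d_6 = (70 - 8^2)/6 = 6/6 = 1, a_6 = floor((8 + 8)/1) = 16.
  m_7 = 1*16 - 8 = 8, d_7 = (70 - 8^2)/1 = 6/1 = 6: (m_7, d_7) = (m_1, d_1) = (8, 6), so from here the quotients repeat a_1, ..., a_6; the period length is 6.
So sqrt(70) = [8; (2, 1, 2, 1, 2, 16)] with period length k = 6.
k is even, so the fundamental solution of x^2 - 70y^2 = 1 is (p_{k-1}, q_{k-1}) = (p_5, q_5); compute convergents through index 5.
Convergents (p_i = a_i*p_{i-1} + p_{i-2}, q_i = a_i*q_{i-1} + q_{i-2} with p_{-2}=0, p_{-1}=1, q_{-2}=1, q_{-1}=0):
  i=0: a_0=8, p_0 = 8*1 + 0 = 8, q_0 = 8*0 + 1 = 1.
  i=1: a_1=2, p_1 = 2*8 + 1 = 17, q_1 = 2*1 + 0 = 2.
  i=2: a_2=1, p_2 = 1*17 + 8 = 25, q_2 = 1*2 + 1 = 3.
  i=3: a_3=2, p_3 = 2*25 + 17 = 67, q_3 = 2*3 + 2 = 8.
  i=4: a_4=1, p_4 = 1*67 + 25 = 92, q_4 = 1*8 + 3 = 11.
  i=5: a_5=2, p_5 = 2*92 + 67 = 251, q_5 = 2*11 + 8 = 30.
Check: 251^2 - 70*30^2 = 63001 - 63000 = 1, so (x, y) = (251, 30) solves the equation, and by the theorem it is the least positive solution.

(x, y) = (251, 30)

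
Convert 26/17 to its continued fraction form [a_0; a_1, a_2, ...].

Run the Euclidean algorithm on 26 and 17; the successive quotients are the partial quotients a_0, a_1, ... (each step inverts the fractional part left over by the previous one):
  26 = 1*17 + 9, so a_0 = 1.
  17 = 1*9 + 8, so a_1 = 1.
  9 = 1*8 + 1, so a_2 = 1.
  8 = 8*1 + 0, so a_3 = 8.
The remainder reaches 0 after 4 divisions, so the expansion has 4 partial quotients, read off in order.

[1; 1, 1, 8]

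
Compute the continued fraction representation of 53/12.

Run the Euclidean algorithm on 53 and 12; the successive quotients are the partial quotients a_0, a_1, ... (each step inverts the fractional part left over by the previous one):
  53 = 4*12 + 5, so a_0 = 4.
  12 = 2*5 + 2, so a_1 = 2.
  5 = 2*2 + 1, so a_2 = 2.
  2 = 2*1 + 0, so a_3 = 2.
The remainder reaches 0 after 4 divisions, so the expansion has 4 partial quotients, read off in order.

[4; 2, 2, 2]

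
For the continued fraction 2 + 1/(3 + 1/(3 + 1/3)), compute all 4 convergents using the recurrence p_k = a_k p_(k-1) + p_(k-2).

Using the convergent recurrence p_i = a_i*p_{i-1} + p_{i-2}, q_i = a_i*q_{i-1} + q_{i-2} with p_{-2}=0, p_{-1}=1, q_{-2}=1, q_{-1}=0:
  i=0: a_0=2, p_0 = 2*1 + 0 = 2, q_0 = 2*0 + 1 = 1.
  i=1: a_1=3, p_1 = 3*2 + 1 = 7, q_1 = 3*1 + 0 = 3.
  i=2: a_2=3, p_2 = 3*7 + 2 = 23, q_2 = 3*3 + 1 = 10.
  i=3: a_3=3, p_3 = 3*23 + 7 = 76, q_3 = 3*10 + 3 = 33.

2/1, 7/3, 23/10, 76/33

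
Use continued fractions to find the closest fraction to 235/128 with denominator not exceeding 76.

123/67

Expand x = 235/128 as a continued fraction with the Euclidean algorithm:
  235 = 1*128 + 107, so a_0 = 1.
  128 = 1*107 + 21, so a_1 = 1.
  107 = 5*21 + 2, so a_2 = 5.
  21 = 10*2 + 1, so a_3 = 10.
  2 = 2*1 + 0, so a_4 = 2.
so x = [1; 1, 5, 10, 2].
Convergents (p_i = a_i*p_{i-1} + p_{i-2}, q_i = a_i*q_{i-1} + q_{i-2} with p_{-2}=0, p_{-1}=1, q_{-2}=1, q_{-1}=0), until the denominator exceeds 76:
  i=0: a_0=1, p_0 = 1*1 + 0 = 1, q_0 = 1*0 + 1 = 1.
  i=1: a_1=1, p_1 = 1*1 + 1 = 2, q_1 = 1*1 + 0 = 1.
  i=2: a_2=5, p_2 = 5*2 + 1 = 11, q_2 = 5*1 + 1 = 6.
  i=3: a_3=10, p_3 = 10*11 + 2 = 112, q_3 = 10*6 + 1 = 61.
  i=4: a_4=2, p_4 = 2*112 + 11 = 235, q_4 = 2*61 + 6 = 128.
q_4 = 128 > 76, so the last convergent with denominator <= 76 is p_3/q_3 = 112/61.
The closest fraction with denominator <= 76 is either p_3/q_3 or the intermediate fraction (k*p_3 + p_2)/(k*q_3 + q_2) with the largest k >= 1 whose denominator stays <= 76; these approach x as k grows, and every other convergent or intermediate fraction in range is farther away.
Largest k: floor((76 - q_2)/q_3) = floor((76 - 6)/61) = 1.
That gives (1*112 + 11)/(1*61 + 6) = 123/67.
Compare the errors: |x - 112/61| = |235*61 - 112*128|/(128*61) = 1/7808, and |x - 123/67| = |235*67 - 123*128|/(128*67) = 1/8576.
Cross-multiplying, 1*7808 = 7808 < 8576 = 1*8576, so 1/8576 is smaller: the intermediate fraction 123/67 is closer to x than 112/61.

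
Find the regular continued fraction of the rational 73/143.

Run the Euclidean algorithm on 73 and 143; the successive quotients are the partial quotients a_0, a_1, ... (each step inverts the fractional part left over by the previous one):
  73 = 0*143 + 73, so a_0 = 0.
  143 = 1*73 + 70, so a_1 = 1.
  73 = 1*70 + 3, so a_2 = 1.
  70 = 23*3 + 1, so a_3 = 23.
  3 = 3*1 + 0, so a_4 = 3.
The remainder reaches 0 after 5 divisions, so the expansion has 5 partial quotients, read off in order.

[0; 1, 1, 23, 3]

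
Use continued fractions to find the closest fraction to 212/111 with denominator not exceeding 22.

21/11

Expand x = 212/111 as a continued fraction with the Euclidean algorithm:
  212 = 1*111 + 101, so a_0 = 1.
  111 = 1*101 + 10, so a_1 = 1.
  101 = 10*10 + 1, so a_2 = 10.
  10 = 10*1 + 0, so a_3 = 10.
so x = [1; 1, 10, 10].
Convergents (p_i = a_i*p_{i-1} + p_{i-2}, q_i = a_i*q_{i-1} + q_{i-2} with p_{-2}=0, p_{-1}=1, q_{-2}=1, q_{-1}=0), until the denominator exceeds 22:
  i=0: a_0=1, p_0 = 1*1 + 0 = 1, q_0 = 1*0 + 1 = 1.
  i=1: a_1=1, p_1 = 1*1 + 1 = 2, q_1 = 1*1 + 0 = 1.
  i=2: a_2=10, p_2 = 10*2 + 1 = 21, q_2 = 10*1 + 1 = 11.
  i=3: a_3=10, p_3 = 10*21 + 2 = 212, q_3 = 10*11 + 1 = 111.
q_3 = 111 > 22, so the last convergent with denominator <= 22 is p_2/q_2 = 21/11.
The closest fraction with denominator <= 22 is either p_2/q_2 or the intermediate fraction (k*p_2 + p_1)/(k*q_2 + q_1) with the largest k >= 1 whose denominator stays <= 22; these approach x as k grows, and every other convergent or intermediate fraction in range is farther away.
Largest k: floor((22 - q_1)/q_2) = floor((22 - 1)/11) = 1.
That gives (1*21 + 2)/(1*11 + 1) = 23/12.
Compare the errors: |x - 21/11| = |212*11 - 21*111|/(111*11) = 1/1221, and |x - 23/12| = |212*12 - 23*111|/(111*12) = 9/1332.
Cross-multiplying, 1*1332 = 1332 < 10989 = 9*1221, so 1/1221 is smaller: the convergent 21/11 is closer to x than 23/12.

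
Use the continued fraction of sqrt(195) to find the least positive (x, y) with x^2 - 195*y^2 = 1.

First expand sqrt(195) as a continued fraction. With x_i = (sqrt(195) + m_i)/d_i and (m_0, d_0) = (0, 1): a_0 = floor(sqrt(195)) = 13, since 13^2 = 169 <= 195 < 196 = 14^2.
Iterate m_{i+1} = d_i*a_i - m_i, d_{i+1} = (195 - m_{i+1}^2)/d_i, a_{i+1} = floor((a_0 + m_{i+1})/d_{i+1}):
  m_1 = 1*13 - 0 = 13, d_1 = (195 - 13^2)/1 = 26/1 = 26, a_1 = floor((13 + 13)/26) = 1.
  m_2 = 26*1 - 13 = 13, d_2 = (195 - 13^2)/26 = 26/26 = 1, a_2 = floor((13 + 13)/1) = 26.
  m_3 = 1*26 - 13 = 13, d_3 = (195 - 13^2)/1 = 26/1 = 26: (m_3, d_3) = (m_1, d_1) = (13, 26), so from here the quotients repeat a_1, a_2; the period length is 2.
So sqrt(195) = [13; (1, 26)] with period length k = 2.
k is even, so the fundamental solution of x^2 - 195y^2 = 1 is (p_{k-1}, q_{k-1}) = (p_1, q_1); compute convergents through index 1.
Convergents (p_i = a_i*p_{i-1} + p_{i-2}, q_i = a_i*q_{i-1} + q_{i-2} with p_{-2}=0, p_{-1}=1, q_{-2}=1, q_{-1}=0):
  i=0: a_0=13, p_0 = 13*1 + 0 = 13, q_0 = 13*0 + 1 = 1.
  i=1: a_1=1, p_1 = 1*13 + 1 = 14, q_1 = 1*1 + 0 = 1.
Check: 14^2 - 195*1^2 = 196 - 195 = 1, so (x, y) = (14, 1) solves the equation, and by the theorem it is the least positive solution.

(x, y) = (14, 1)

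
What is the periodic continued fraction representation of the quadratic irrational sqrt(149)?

Write x_i = (sqrt(149) + m_i)/d_i with (m_0, d_0) = (0, 1). a_0 = floor(sqrt(149)) = 12, since 12^2 = 144 <= 149 < 169 = 13^2.
Iterate m_{i+1} = d_i*a_i - m_i, d_{i+1} = (149 - m_{i+1}^2)/d_i, a_{i+1} = floor((a_0 + m_{i+1})/d_{i+1}):
  m_1 = 1*12 - 0 = 12, d_1 = (149 - 12^2)/1 = 5/1 = 5, a_1 = floor((12 + 12)/5) = 4.
  m_2 = 5*4 - 12 = 8, d_2 = (149 - 8^2)/5 = 85/5 = 17, a_2 = floor((12 + 8)/17) = 1.
  m_3 = 17*1 - 8 = 9, d_3 = (149 - 9^2)/17 = 68/17 = 4, a_3 = floor((12 + 9)/4) = 5.
  m_4 = 4*5 - 9 = 11, d_4 = (149 - 11^2)/4 = 28/4 = 7, a_4 = floor((12 + 11)/7) = 3.
  m_5 = 7*3 - 11 = 10, d_5 = (149 - 10^2)/7 = 49/7 = 7, a_5 = floor((12 + 10)/7) = 3.
  m_6 = 7*3 - 10 = 11, d_6 = (149 - 11^2)/7 = 28/7 = 4, a_6 = floor((12 + 11)/4) = 5.
  m_7 = 4*5 - 11 = 9, d_7 = (149 - 9^2)/4 = 68/4 = 17, a_7 = floor((12 + 9)/17) = 1.
  m_8 = 17*1 - 9 = 8, d_8 = (149 - 8^2)/17 = 85/17 = 5, a_8 = floor((12 + 8)/5) = 4.
  m_9 = 5*4 - 8 = 12, d_9 = (149 - 12^2)/5 = 5/5 = 1, a_9 = floor((12 + 12)/1) = 24.
  m_10 = 1*24 - 12 = 12, d_10 = (149 - 12^2)/1 = 5/1 = 5: (m_10, d_10) = (m_1, d_1) = (12, 5), so from here the quotients repeat a_1, ..., a_9; the period length is 9.
Hence the expansion of sqrt(149) is a_0 = 12 followed by the repeating block 4, 1, 5, 3, 3, 5, 1, 4, 24 (period 9).

[12; (4, 1, 5, 3, 3, 5, 1, 4, 24)]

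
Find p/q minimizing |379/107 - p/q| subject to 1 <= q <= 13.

Expand x = 379/107 as a continued fraction with the Euclidean algorithm:
  379 = 3*107 + 58, so a_0 = 3.
  107 = 1*58 + 49, so a_1 = 1.
  58 = 1*49 + 9, so a_2 = 1.
  49 = 5*9 + 4, so a_3 = 5.
  9 = 2*4 + 1, so a_4 = 2.
  4 = 4*1 + 0, so a_5 = 4.
so x = [3; 1, 1, 5, 2, 4].
Convergents (p_i = a_i*p_{i-1} + p_{i-2}, q_i = a_i*q_{i-1} + q_{i-2} with p_{-2}=0, p_{-1}=1, q_{-2}=1, q_{-1}=0), until the denominator exceeds 13:
  i=0: a_0=3, p_0 = 3*1 + 0 = 3, q_0 = 3*0 + 1 = 1.
  i=1: a_1=1, p_1 = 1*3 + 1 = 4, q_1 = 1*1 + 0 = 1.
  i=2: a_2=1, p_2 = 1*4 + 3 = 7, q_2 = 1*1 + 1 = 2.
  i=3: a_3=5, p_3 = 5*7 + 4 = 39, q_3 = 5*2 + 1 = 11.
  i=4: a_4=2, p_4 = 2*39 + 7 = 85, q_4 = 2*11 + 2 = 24.
q_4 = 24 > 13, so the last convergent with denominator <= 13 is p_3/q_3 = 39/11.
The closest fraction with denominator <= 13 is either p_3/q_3 or the intermediate fraction (k*p_3 + p_2)/(k*q_3 + q_2) with the largest k >= 1 whose denominator stays <= 13; these approach x as k grows, and every other convergent or intermediate fraction in range is farther away.
Largest k: floor((13 - q_2)/q_3) = floor((13 - 2)/11) = 1.
That gives (1*39 + 7)/(1*11 + 2) = 46/13.
Compare the errors: |x - 39/11| = |379*11 - 39*107|/(107*11) = 4/1177, and |x - 46/13| = |379*13 - 46*107|/(107*13) = 5/1391.
Cross-multiplying, 4*1391 = 5564 < 5885 = 5*1177, so 4/1177 is smaller: the convergent 39/11 is closer to x than 46/13.

39/11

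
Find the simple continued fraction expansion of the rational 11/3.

[3; 1, 2]

Run the Euclidean algorithm on 11 and 3; the successive quotients are the partial quotients a_0, a_1, ... (each step inverts the fractional part left over by the previous one):
  11 = 3*3 + 2, so a_0 = 3.
  3 = 1*2 + 1, so a_1 = 1.
  2 = 2*1 + 0, so a_2 = 2.
The remainder reaches 0 after 3 divisions, so the expansion has 3 partial quotients, read off in order.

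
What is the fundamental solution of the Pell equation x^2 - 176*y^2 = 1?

First expand sqrt(176) as a continued fraction. With x_i = (sqrt(176) + m_i)/d_i and (m_0, d_0) = (0, 1): a_0 = floor(sqrt(176)) = 13, since 13^2 = 169 <= 176 < 196 = 14^2.
Iterate m_{i+1} = d_i*a_i - m_i, d_{i+1} = (176 - m_{i+1}^2)/d_i, a_{i+1} = floor((a_0 + m_{i+1})/d_{i+1}):
  m_1 = 1*13 - 0 = 13, d_1 = (176 - 13^2)/1 = 7/1 = 7, a_1 = floor((13 + 13)/7) = 3.
  m_2 = 7*3 - 13 = 8, d_2 = (176 - 8^2)/7 = 112/7 = 16, a_2 = floor((13 + 8)/16) = 1.
  m_3 = 16*1 - 8 = 8, d_3 = (176 - 8^2)/16 = 112/16 = 7, a_3 = floor((13 + 8)/7) = 3.
  m_4 = 7*3 - 8 = 13, d_4 = (176 - 13^2)/7 = 7/7 = 1, a_4 = floor((13 + 13)/1) = 26.
  m_5 = 1*26 - 13 = 13, d_5 = (176 - 13^2)/1 = 7/1 = 7: (m_5, d_5) = (m_1, d_1) = (13, 7), so from here the quotients repeat a_1, ..., a_4; the period length is 4.
So sqrt(176) = [13; (3, 1, 3, 26)] with period length k = 4.
k is even, so the fundamental solution of x^2 - 176y^2 = 1 is (p_{k-1}, q_{k-1}) = (p_3, q_3); compute convergents through index 3.
Convergents (p_i = a_i*p_{i-1} + p_{i-2}, q_i = a_i*q_{i-1} + q_{i-2} with p_{-2}=0, p_{-1}=1, q_{-2}=1, q_{-1}=0):
  i=0: a_0=13, p_0 = 13*1 + 0 = 13, q_0 = 13*0 + 1 = 1.
  i=1: a_1=3, p_1 = 3*13 + 1 = 40, q_1 = 3*1 + 0 = 3.
  i=2: a_2=1, p_2 = 1*40 + 13 = 53, q_2 = 1*3 + 1 = 4.
  i=3: a_3=3, p_3 = 3*53 + 40 = 199, q_3 = 3*4 + 3 = 15.
Check: 199^2 - 176*15^2 = 39601 - 39600 = 1, so (x, y) = (199, 15) solves the equation, and by the theorem it is the least positive solution.

(x, y) = (199, 15)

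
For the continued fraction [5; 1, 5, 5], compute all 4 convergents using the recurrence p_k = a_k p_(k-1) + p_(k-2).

5/1, 6/1, 35/6, 181/31

Using the convergent recurrence p_i = a_i*p_{i-1} + p_{i-2}, q_i = a_i*q_{i-1} + q_{i-2} with p_{-2}=0, p_{-1}=1, q_{-2}=1, q_{-1}=0:
  i=0: a_0=5, p_0 = 5*1 + 0 = 5, q_0 = 5*0 + 1 = 1.
  i=1: a_1=1, p_1 = 1*5 + 1 = 6, q_1 = 1*1 + 0 = 1.
  i=2: a_2=5, p_2 = 5*6 + 5 = 35, q_2 = 5*1 + 1 = 6.
  i=3: a_3=5, p_3 = 5*35 + 6 = 181, q_3 = 5*6 + 1 = 31.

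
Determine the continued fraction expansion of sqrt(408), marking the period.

Write x_i = (sqrt(408) + m_i)/d_i with (m_0, d_0) = (0, 1). a_0 = floor(sqrt(408)) = 20, since 20^2 = 400 <= 408 < 441 = 21^2.
Iterate m_{i+1} = d_i*a_i - m_i, d_{i+1} = (408 - m_{i+1}^2)/d_i, a_{i+1} = floor((a_0 + m_{i+1})/d_{i+1}):
  m_1 = 1*20 - 0 = 20, d_1 = (408 - 20^2)/1 = 8/1 = 8, a_1 = floor((20 + 20)/8) = 5.
  m_2 = 8*5 - 20 = 20, d_2 = (408 - 20^2)/8 = 8/8 = 1, a_2 = floor((20 + 20)/1) = 40.
  m_3 = 1*40 - 20 = 20, d_3 = (408 - 20^2)/1 = 8/1 = 8: (m_3, d_3) = (m_1, d_1) = (20, 8), so from here the quotients repeat a_1, a_2; the period length is 2.
Hence the expansion of sqrt(408) is a_0 = 20 followed by the repeating block 5, 40 (period 2).

[20; (5, 40)]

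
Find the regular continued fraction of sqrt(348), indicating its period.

Write x_i = (sqrt(348) + m_i)/d_i with (m_0, d_0) = (0, 1). a_0 = floor(sqrt(348)) = 18, since 18^2 = 324 <= 348 < 361 = 19^2.
Iterate m_{i+1} = d_i*a_i - m_i, d_{i+1} = (348 - m_{i+1}^2)/d_i, a_{i+1} = floor((a_0 + m_{i+1})/d_{i+1}):
  m_1 = 1*18 - 0 = 18, d_1 = (348 - 18^2)/1 = 24/1 = 24, a_1 = floor((18 + 18)/24) = 1.
  m_2 = 24*1 - 18 = 6, d_2 = (348 - 6^2)/24 = 312/24 = 13, a_2 = floor((18 + 6)/13) = 1.
  m_3 = 13*1 - 6 = 7, d_3 = (348 - 7^2)/13 = 299/13 = 23, a_3 = floor((18 + 7)/23) = 1.
  m_4 = 23*1 - 7 = 16, d_4 = (348 - 16^2)/23 = 92/23 = 4, a_4 = floor((18 + 16)/4) = 8.
  m_5 = 4*8 - 16 = 16, d_5 = (348 - 16^2)/4 = 92/4 = 23, a_5 = floor((18 + 16)/23) = 1.
  m_6 = 23*1 - 16 = 7, d_6 = (348 - 7^2)/23 = 299/23 = 13, a_6 = floor((18 + 7)/13) = 1.
  m_7 = 13*1 - 7 = 6, d_7 = (348 - 6^2)/13 = 312/13 = 24, a_7 = floor((18 + 6)/24) = 1.
  m_8 = 24*1 - 6 = 18, d_8 = (348 - 18^2)/24 = 24/24 = 1, a_8 = floor((18 + 18)/1) = 36.
  m_9 = 1*36 - 18 = 18, d_9 = (348 - 18^2)/1 = 24/1 = 24: (m_9, d_9) = (m_1, d_1) = (18, 24), so from here the quotients repeat a_1, ..., a_8; the period length is 8.
Hence the expansion of sqrt(348) is a_0 = 18 followed by the repeating block 1, 1, 1, 8, 1, 1, 1, 36 (period 8).

[18; (1, 1, 1, 8, 1, 1, 1, 36)]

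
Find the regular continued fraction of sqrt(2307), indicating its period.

[48; (32, 96)]

Write x_i = (sqrt(2307) + m_i)/d_i with (m_0, d_0) = (0, 1). a_0 = floor(sqrt(2307)) = 48, since 48^2 = 2304 <= 2307 < 2401 = 49^2.
Iterate m_{i+1} = d_i*a_i - m_i, d_{i+1} = (2307 - m_{i+1}^2)/d_i, a_{i+1} = floor((a_0 + m_{i+1})/d_{i+1}):
  m_1 = 1*48 - 0 = 48, d_1 = (2307 - 48^2)/1 = 3/1 = 3, a_1 = floor((48 + 48)/3) = 32.
  m_2 = 3*32 - 48 = 48, d_2 = (2307 - 48^2)/3 = 3/3 = 1, a_2 = floor((48 + 48)/1) = 96.
  m_3 = 1*96 - 48 = 48, d_3 = (2307 - 48^2)/1 = 3/1 = 3: (m_3, d_3) = (m_1, d_1) = (48, 3), so from here the quotients repeat a_1, a_2; the period length is 2.
Hence the expansion of sqrt(2307) is a_0 = 48 followed by the repeating block 32, 96 (period 2).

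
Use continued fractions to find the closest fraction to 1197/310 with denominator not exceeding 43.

Expand x = 1197/310 as a continued fraction with the Euclidean algorithm:
  1197 = 3*310 + 267, so a_0 = 3.
  310 = 1*267 + 43, so a_1 = 1.
  267 = 6*43 + 9, so a_2 = 6.
  43 = 4*9 + 7, so a_3 = 4.
  9 = 1*7 + 2, so a_4 = 1.
  7 = 3*2 + 1, so a_5 = 3.
  2 = 2*1 + 0, so a_6 = 2.
so x = [3; 1, 6, 4, 1, 3, 2].
Convergents (p_i = a_i*p_{i-1} + p_{i-2}, q_i = a_i*q_{i-1} + q_{i-2} with p_{-2}=0, p_{-1}=1, q_{-2}=1, q_{-1}=0), until the denominator exceeds 43:
  i=0: a_0=3, p_0 = 3*1 + 0 = 3, q_0 = 3*0 + 1 = 1.
  i=1: a_1=1, p_1 = 1*3 + 1 = 4, q_1 = 1*1 + 0 = 1.
  i=2: a_2=6, p_2 = 6*4 + 3 = 27, q_2 = 6*1 + 1 = 7.
  i=3: a_3=4, p_3 = 4*27 + 4 = 112, q_3 = 4*7 + 1 = 29.
  i=4: a_4=1, p_4 = 1*112 + 27 = 139, q_4 = 1*29 + 7 = 36.
  i=5: a_5=3, p_5 = 3*139 + 112 = 529, q_5 = 3*36 + 29 = 137.
q_5 = 137 > 43, so the last convergent with denominator <= 43 is p_4/q_4 = 139/36.
The closest fraction with denominator <= 43 is either p_4/q_4 or the intermediate fraction (k*p_4 + p_3)/(k*q_4 + q_3) with the largest k >= 1 whose denominator stays <= 43; these approach x as k grows, and every other convergent or intermediate fraction in range is farther away.
Largest k: floor((43 - q_3)/q_4) = floor((43 - 29)/36) = 0.
Since k = 0, no intermediate fraction beyond p_4/q_4 has denominator <= 43, so the convergent 139/36 is the closest (its error is |1197*36 - 139*310|/(310*36) = 2/11160).

139/36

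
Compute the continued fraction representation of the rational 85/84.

[1; 84]

Run the Euclidean algorithm on 85 and 84; the successive quotients are the partial quotients a_0, a_1, ... (each step inverts the fractional part left over by the previous one):
  85 = 1*84 + 1, so a_0 = 1.
  84 = 84*1 + 0, so a_1 = 84.
The remainder reaches 0 after 2 divisions, so the expansion has 2 partial quotients, read off in order.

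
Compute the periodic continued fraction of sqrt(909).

Write x_i = (sqrt(909) + m_i)/d_i with (m_0, d_0) = (0, 1). a_0 = floor(sqrt(909)) = 30, since 30^2 = 900 <= 909 < 961 = 31^2.
Iterate m_{i+1} = d_i*a_i - m_i, d_{i+1} = (909 - m_{i+1}^2)/d_i, a_{i+1} = floor((a_0 + m_{i+1})/d_{i+1}):
  m_1 = 1*30 - 0 = 30, d_1 = (909 - 30^2)/1 = 9/1 = 9, a_1 = floor((30 + 30)/9) = 6.
  m_2 = 9*6 - 30 = 24, d_2 = (909 - 24^2)/9 = 333/9 = 37, a_2 = floor((30 + 24)/37) = 1.
  m_3 = 37*1 - 24 = 13, d_3 = (909 - 13^2)/37 = 740/37 = 20, a_3 = floor((30 + 13)/20) = 2.
  m_4 = 20*2 - 13 = 27, d_4 = (909 - 27^2)/20 = 180/20 = 9, a_4 = floor((30 + 27)/9) = 6.
  m_5 = 9*6 - 27 = 27, d_5 = (909 - 27^2)/9 = 180/9 = 20, a_5 = floor((30 + 27)/20) = 2.
  m_6 = 20*2 - 27 = 13, d_6 = (909 - 13^2)/20 = 740/20 = 37, a_6 = floor((30 + 13)/37) = 1.
  m_7 = 37*1 - 13 = 24, d_7 = (909 - 24^2)/37 = 333/37 = 9, a_7 = floor((30 + 24)/9) = 6.
  m_8 = 9*6 - 24 = 30, d_8 = (909 - 30^2)/9 = 9/9 = 1, a_8 = floor((30 + 30)/1) = 60.
  m_9 = 1*60 - 30 = 30, d_9 = (909 - 30^2)/1 = 9/1 = 9: (m_9, d_9) = (m_1, d_1) = (30, 9), so from here the quotients repeat a_1, ..., a_8; the period length is 8.
Hence the expansion of sqrt(909) is a_0 = 30 followed by the repeating block 6, 1, 2, 6, 2, 1, 6, 60 (period 8).

[30; (6, 1, 2, 6, 2, 1, 6, 60)]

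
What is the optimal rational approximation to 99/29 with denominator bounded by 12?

41/12

Expand x = 99/29 as a continued fraction with the Euclidean algorithm:
  99 = 3*29 + 12, so a_0 = 3.
  29 = 2*12 + 5, so a_1 = 2.
  12 = 2*5 + 2, so a_2 = 2.
  5 = 2*2 + 1, so a_3 = 2.
  2 = 2*1 + 0, so a_4 = 2.
so x = [3; 2, 2, 2, 2].
Convergents (p_i = a_i*p_{i-1} + p_{i-2}, q_i = a_i*q_{i-1} + q_{i-2} with p_{-2}=0, p_{-1}=1, q_{-2}=1, q_{-1}=0), until the denominator exceeds 12:
  i=0: a_0=3, p_0 = 3*1 + 0 = 3, q_0 = 3*0 + 1 = 1.
  i=1: a_1=2, p_1 = 2*3 + 1 = 7, q_1 = 2*1 + 0 = 2.
  i=2: a_2=2, p_2 = 2*7 + 3 = 17, q_2 = 2*2 + 1 = 5.
  i=3: a_3=2, p_3 = 2*17 + 7 = 41, q_3 = 2*5 + 2 = 12.
  i=4: a_4=2, p_4 = 2*41 + 17 = 99, q_4 = 2*12 + 5 = 29.
q_4 = 29 > 12, so the last convergent with denominator <= 12 is p_3/q_3 = 41/12.
The closest fraction with denominator <= 12 is either p_3/q_3 or the intermediate fraction (k*p_3 + p_2)/(k*q_3 + q_2) with the largest k >= 1 whose denominator stays <= 12; these approach x as k grows, and every other convergent or intermediate fraction in range is farther away.
Largest k: floor((12 - q_2)/q_3) = floor((12 - 5)/12) = 0.
Since k = 0, no intermediate fraction beyond p_3/q_3 has denominator <= 12, so the convergent 41/12 is the closest (its error is |99*12 - 41*29|/(29*12) = 1/348).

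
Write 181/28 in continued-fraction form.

[6; 2, 6, 2]

Run the Euclidean algorithm on 181 and 28; the successive quotients are the partial quotients a_0, a_1, ... (each step inverts the fractional part left over by the previous one):
  181 = 6*28 + 13, so a_0 = 6.
  28 = 2*13 + 2, so a_1 = 2.
  13 = 6*2 + 1, so a_2 = 6.
  2 = 2*1 + 0, so a_3 = 2.
The remainder reaches 0 after 4 divisions, so the expansion has 4 partial quotients, read off in order.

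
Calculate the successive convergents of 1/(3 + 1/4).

0/1, 1/3, 4/13

Using the convergent recurrence p_i = a_i*p_{i-1} + p_{i-2}, q_i = a_i*q_{i-1} + q_{i-2} with p_{-2}=0, p_{-1}=1, q_{-2}=1, q_{-1}=0:
  i=0: a_0=0, p_0 = 0*1 + 0 = 0, q_0 = 0*0 + 1 = 1.
  i=1: a_1=3, p_1 = 3*0 + 1 = 1, q_1 = 3*1 + 0 = 3.
  i=2: a_2=4, p_2 = 4*1 + 0 = 4, q_2 = 4*3 + 1 = 13.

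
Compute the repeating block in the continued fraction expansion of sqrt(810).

[28; (2, 5, 1, 4, 1, 5, 2, 56)]

Write x_i = (sqrt(810) + m_i)/d_i with (m_0, d_0) = (0, 1). a_0 = floor(sqrt(810)) = 28, since 28^2 = 784 <= 810 < 841 = 29^2.
Iterate m_{i+1} = d_i*a_i - m_i, d_{i+1} = (810 - m_{i+1}^2)/d_i, a_{i+1} = floor((a_0 + m_{i+1})/d_{i+1}):
  m_1 = 1*28 - 0 = 28, d_1 = (810 - 28^2)/1 = 26/1 = 26, a_1 = floor((28 + 28)/26) = 2.
  m_2 = 26*2 - 28 = 24, d_2 = (810 - 24^2)/26 = 234/26 = 9, a_2 = floor((28 + 24)/9) = 5.
  m_3 = 9*5 - 24 = 21, d_3 = (810 - 21^2)/9 = 369/9 = 41, a_3 = floor((28 + 21)/41) = 1.
  m_4 = 41*1 - 21 = 20, d_4 = (810 - 20^2)/41 = 410/41 = 10, a_4 = floor((28 + 20)/10) = 4.
  m_5 = 10*4 - 20 = 20, d_5 = (810 - 20^2)/10 = 410/10 = 41, a_5 = floor((28 + 20)/41) = 1.
  m_6 = 41*1 - 20 = 21, d_6 = (810 - 21^2)/41 = 369/41 = 9, a_6 = floor((28 + 21)/9) = 5.
  m_7 = 9*5 - 21 = 24, d_7 = (810 - 24^2)/9 = 234/9 = 26, a_7 = floor((28 + 24)/26) = 2.
  m_8 = 26*2 - 24 = 28, d_8 = (810 - 28^2)/26 = 26/26 = 1, a_8 = floor((28 + 28)/1) = 56.
  m_9 = 1*56 - 28 = 28, d_9 = (810 - 28^2)/1 = 26/1 = 26: (m_9, d_9) = (m_1, d_1) = (28, 26), so from here the quotients repeat a_1, ..., a_8; the period length is 8.
Hence the expansion of sqrt(810) is a_0 = 28 followed by the repeating block 2, 5, 1, 4, 1, 5, 2, 56 (period 8).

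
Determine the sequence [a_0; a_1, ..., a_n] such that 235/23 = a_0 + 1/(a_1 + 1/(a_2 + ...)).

Run the Euclidean algorithm on 235 and 23; the successive quotients are the partial quotients a_0, a_1, ... (each step inverts the fractional part left over by the previous one):
  235 = 10*23 + 5, so a_0 = 10.
  23 = 4*5 + 3, so a_1 = 4.
  5 = 1*3 + 2, so a_2 = 1.
  3 = 1*2 + 1, so a_3 = 1.
  2 = 2*1 + 0, so a_4 = 2.
The remainder reaches 0 after 5 divisions, so the expansion has 5 partial quotients, read off in order.

[10; 4, 1, 1, 2]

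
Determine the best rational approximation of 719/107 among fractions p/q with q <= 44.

Expand x = 719/107 as a continued fraction with the Euclidean algorithm:
  719 = 6*107 + 77, so a_0 = 6.
  107 = 1*77 + 30, so a_1 = 1.
  77 = 2*30 + 17, so a_2 = 2.
  30 = 1*17 + 13, so a_3 = 1.
  17 = 1*13 + 4, so a_4 = 1.
  13 = 3*4 + 1, so a_5 = 3.
  4 = 4*1 + 0, so a_6 = 4.
so x = [6; 1, 2, 1, 1, 3, 4].
Convergents (p_i = a_i*p_{i-1} + p_{i-2}, q_i = a_i*q_{i-1} + q_{i-2} with p_{-2}=0, p_{-1}=1, q_{-2}=1, q_{-1}=0), until the denominator exceeds 44:
  i=0: a_0=6, p_0 = 6*1 + 0 = 6, q_0 = 6*0 + 1 = 1.
  i=1: a_1=1, p_1 = 1*6 + 1 = 7, q_1 = 1*1 + 0 = 1.
  i=2: a_2=2, p_2 = 2*7 + 6 = 20, q_2 = 2*1 + 1 = 3.
  i=3: a_3=1, p_3 = 1*20 + 7 = 27, q_3 = 1*3 + 1 = 4.
  i=4: a_4=1, p_4 = 1*27 + 20 = 47, q_4 = 1*4 + 3 = 7.
  i=5: a_5=3, p_5 = 3*47 + 27 = 168, q_5 = 3*7 + 4 = 25.
  i=6: a_6=4, p_6 = 4*168 + 47 = 719, q_6 = 4*25 + 7 = 107.
q_6 = 107 > 44, so the last convergent with denominator <= 44 is p_5/q_5 = 168/25.
The closest fraction with denominator <= 44 is either p_5/q_5 or the intermediate fraction (k*p_5 + p_4)/(k*q_5 + q_4) with the largest k >= 1 whose denominator stays <= 44; these approach x as k grows, and every other convergent or intermediate fraction in range is farther away.
Largest k: floor((44 - q_4)/q_5) = floor((44 - 7)/25) = 1.
That gives (1*168 + 47)/(1*25 + 7) = 215/32.
Compare the errors: |x - 168/25| = |719*25 - 168*107|/(107*25) = 1/2675, and |x - 215/32| = |719*32 - 215*107|/(107*32) = 3/3424.
Cross-multiplying, 1*3424 = 3424 < 8025 = 3*2675, so 1/2675 is smaller: the convergent 168/25 is closer to x than 215/32.

168/25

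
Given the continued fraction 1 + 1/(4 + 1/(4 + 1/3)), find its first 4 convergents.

Using the convergent recurrence p_i = a_i*p_{i-1} + p_{i-2}, q_i = a_i*q_{i-1} + q_{i-2} with p_{-2}=0, p_{-1}=1, q_{-2}=1, q_{-1}=0:
  i=0: a_0=1, p_0 = 1*1 + 0 = 1, q_0 = 1*0 + 1 = 1.
  i=1: a_1=4, p_1 = 4*1 + 1 = 5, q_1 = 4*1 + 0 = 4.
  i=2: a_2=4, p_2 = 4*5 + 1 = 21, q_2 = 4*4 + 1 = 17.
  i=3: a_3=3, p_3 = 3*21 + 5 = 68, q_3 = 3*17 + 4 = 55.

1/1, 5/4, 21/17, 68/55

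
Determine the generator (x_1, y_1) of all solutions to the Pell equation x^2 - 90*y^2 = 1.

(x, y) = (19, 2)

First expand sqrt(90) as a continued fraction. With x_i = (sqrt(90) + m_i)/d_i and (m_0, d_0) = (0, 1): a_0 = floor(sqrt(90)) = 9, since 9^2 = 81 <= 90 < 100 = 10^2.
Iterate m_{i+1} = d_i*a_i - m_i, d_{i+1} = (90 - m_{i+1}^2)/d_i, a_{i+1} = floor((a_0 + m_{i+1})/d_{i+1}):
  m_1 = 1*9 - 0 = 9, d_1 = (90 - 9^2)/1 = 9/1 = 9, a_1 = floor((9 + 9)/9) = 2.
  m_2 = 9*2 - 9 = 9, d_2 = (90 - 9^2)/9 = 9/9 = 1, a_2 = floor((9 + 9)/1) = 18.
  m_3 = 1*18 - 9 = 9, d_3 = (90 - 9^2)/1 = 9/1 = 9: (m_3, d_3) = (m_1, d_1) = (9, 9), so from here the quotients repeat a_1, a_2; the period length is 2.
So sqrt(90) = [9; (2, 18)] with period length k = 2.
k is even, so the fundamental solution of x^2 - 90y^2 = 1 is (p_{k-1}, q_{k-1}) = (p_1, q_1); compute convergents through index 1.
Convergents (p_i = a_i*p_{i-1} + p_{i-2}, q_i = a_i*q_{i-1} + q_{i-2} with p_{-2}=0, p_{-1}=1, q_{-2}=1, q_{-1}=0):
  i=0: a_0=9, p_0 = 9*1 + 0 = 9, q_0 = 9*0 + 1 = 1.
  i=1: a_1=2, p_1 = 2*9 + 1 = 19, q_1 = 2*1 + 0 = 2.
Check: 19^2 - 90*2^2 = 361 - 360 = 1, so (x, y) = (19, 2) solves the equation, and by the theorem it is the least positive solution.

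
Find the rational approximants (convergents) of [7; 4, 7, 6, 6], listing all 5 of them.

7/1, 29/4, 210/29, 1289/178, 7944/1097

Using the convergent recurrence p_i = a_i*p_{i-1} + p_{i-2}, q_i = a_i*q_{i-1} + q_{i-2} with p_{-2}=0, p_{-1}=1, q_{-2}=1, q_{-1}=0:
  i=0: a_0=7, p_0 = 7*1 + 0 = 7, q_0 = 7*0 + 1 = 1.
  i=1: a_1=4, p_1 = 4*7 + 1 = 29, q_1 = 4*1 + 0 = 4.
  i=2: a_2=7, p_2 = 7*29 + 7 = 210, q_2 = 7*4 + 1 = 29.
  i=3: a_3=6, p_3 = 6*210 + 29 = 1289, q_3 = 6*29 + 4 = 178.
  i=4: a_4=6, p_4 = 6*1289 + 210 = 7944, q_4 = 6*178 + 29 = 1097.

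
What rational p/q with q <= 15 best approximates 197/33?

Expand x = 197/33 as a continued fraction with the Euclidean algorithm:
  197 = 5*33 + 32, so a_0 = 5.
  33 = 1*32 + 1, so a_1 = 1.
  32 = 32*1 + 0, so a_2 = 32.
so x = [5; 1, 32].
Convergents (p_i = a_i*p_{i-1} + p_{i-2}, q_i = a_i*q_{i-1} + q_{i-2} with p_{-2}=0, p_{-1}=1, q_{-2}=1, q_{-1}=0), until the denominator exceeds 15:
  i=0: a_0=5, p_0 = 5*1 + 0 = 5, q_0 = 5*0 + 1 = 1.
  i=1: a_1=1, p_1 = 1*5 + 1 = 6, q_1 = 1*1 + 0 = 1.
  i=2: a_2=32, p_2 = 32*6 + 5 = 197, q_2 = 32*1 + 1 = 33.
q_2 = 33 > 15, so the last convergent with denominator <= 15 is p_1/q_1 = 6/1.
The closest fraction with denominator <= 15 is either p_1/q_1 or the intermediate fraction (k*p_1 + p_0)/(k*q_1 + q_0) with the largest k >= 1 whose denominator stays <= 15; these approach x as k grows, and every other convergent or intermediate fraction in range is farther away.
Largest k: floor((15 - q_0)/q_1) = floor((15 - 1)/1) = 14.
That gives (14*6 + 5)/(14*1 + 1) = 89/15.
Compare the errors: |x - 6/1| = |197*1 - 6*33|/(33*1) = 1/33, and |x - 89/15| = |197*15 - 89*33|/(33*15) = 18/495.
Cross-multiplying, 1*495 = 495 < 594 = 18*33, so 1/33 is smaller: the convergent 6/1 is closer to x than 89/15.

6/1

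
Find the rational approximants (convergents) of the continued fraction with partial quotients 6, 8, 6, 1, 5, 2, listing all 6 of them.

6/1, 49/8, 300/49, 349/57, 2045/334, 4439/725

Using the convergent recurrence p_i = a_i*p_{i-1} + p_{i-2}, q_i = a_i*q_{i-1} + q_{i-2} with p_{-2}=0, p_{-1}=1, q_{-2}=1, q_{-1}=0:
  i=0: a_0=6, p_0 = 6*1 + 0 = 6, q_0 = 6*0 + 1 = 1.
  i=1: a_1=8, p_1 = 8*6 + 1 = 49, q_1 = 8*1 + 0 = 8.
  i=2: a_2=6, p_2 = 6*49 + 6 = 300, q_2 = 6*8 + 1 = 49.
  i=3: a_3=1, p_3 = 1*300 + 49 = 349, q_3 = 1*49 + 8 = 57.
  i=4: a_4=5, p_4 = 5*349 + 300 = 2045, q_4 = 5*57 + 49 = 334.
  i=5: a_5=2, p_5 = 2*2045 + 349 = 4439, q_5 = 2*334 + 57 = 725.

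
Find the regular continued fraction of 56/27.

[2; 13, 2]

Run the Euclidean algorithm on 56 and 27; the successive quotients are the partial quotients a_0, a_1, ... (each step inverts the fractional part left over by the previous one):
  56 = 2*27 + 2, so a_0 = 2.
  27 = 13*2 + 1, so a_1 = 13.
  2 = 2*1 + 0, so a_2 = 2.
The remainder reaches 0 after 3 divisions, so the expansion has 3 partial quotients, read off in order.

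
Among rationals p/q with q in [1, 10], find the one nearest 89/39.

Expand x = 89/39 as a continued fraction with the Euclidean algorithm:
  89 = 2*39 + 11, so a_0 = 2.
  39 = 3*11 + 6, so a_1 = 3.
  11 = 1*6 + 5, so a_2 = 1.
  6 = 1*5 + 1, so a_3 = 1.
  5 = 5*1 + 0, so a_4 = 5.
so x = [2; 3, 1, 1, 5].
Convergents (p_i = a_i*p_{i-1} + p_{i-2}, q_i = a_i*q_{i-1} + q_{i-2} with p_{-2}=0, p_{-1}=1, q_{-2}=1, q_{-1}=0), until the denominator exceeds 10:
  i=0: a_0=2, p_0 = 2*1 + 0 = 2, q_0 = 2*0 + 1 = 1.
  i=1: a_1=3, p_1 = 3*2 + 1 = 7, q_1 = 3*1 + 0 = 3.
  i=2: a_2=1, p_2 = 1*7 + 2 = 9, q_2 = 1*3 + 1 = 4.
  i=3: a_3=1, p_3 = 1*9 + 7 = 16, q_3 = 1*4 + 3 = 7.
  i=4: a_4=5, p_4 = 5*16 + 9 = 89, q_4 = 5*7 + 4 = 39.
q_4 = 39 > 10, so the last convergent with denominator <= 10 is p_3/q_3 = 16/7.
The closest fraction with denominator <= 10 is either p_3/q_3 or the intermediate fraction (k*p_3 + p_2)/(k*q_3 + q_2) with the largest k >= 1 whose denominator stays <= 10; these approach x as k grows, and every other convergent or intermediate fraction in range is farther away.
Largest k: floor((10 - q_2)/q_3) = floor((10 - 4)/7) = 0.
Since k = 0, no intermediate fraction beyond p_3/q_3 has denominator <= 10, so the convergent 16/7 is the closest (its error is |89*7 - 16*39|/(39*7) = 1/273).

16/7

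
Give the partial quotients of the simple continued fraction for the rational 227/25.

Run the Euclidean algorithm on 227 and 25; the successive quotients are the partial quotients a_0, a_1, ... (each step inverts the fractional part left over by the previous one):
  227 = 9*25 + 2, so a_0 = 9.
  25 = 12*2 + 1, so a_1 = 12.
  2 = 2*1 + 0, so a_2 = 2.
The remainder reaches 0 after 3 divisions, so the expansion has 3 partial quotients, read off in order.

[9; 12, 2]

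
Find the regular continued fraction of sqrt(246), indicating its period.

Write x_i = (sqrt(246) + m_i)/d_i with (m_0, d_0) = (0, 1). a_0 = floor(sqrt(246)) = 15, since 15^2 = 225 <= 246 < 256 = 16^2.
Iterate m_{i+1} = d_i*a_i - m_i, d_{i+1} = (246 - m_{i+1}^2)/d_i, a_{i+1} = floor((a_0 + m_{i+1})/d_{i+1}):
  m_1 = 1*15 - 0 = 15, d_1 = (246 - 15^2)/1 = 21/1 = 21, a_1 = floor((15 + 15)/21) = 1.
  m_2 = 21*1 - 15 = 6, d_2 = (246 - 6^2)/21 = 210/21 = 10, a_2 = floor((15 + 6)/10) = 2.
  m_3 = 10*2 - 6 = 14, d_3 = (246 - 14^2)/10 = 50/10 = 5, a_3 = floor((15 + 14)/5) = 5.
  m_4 = 5*5 - 14 = 11, d_4 = (246 - 11^2)/5 = 125/5 = 25, a_4 = floor((15 + 11)/25) = 1.
  m_5 = 25*1 - 11 = 14, d_5 = (246 - 14^2)/25 = 50/25 = 2, a_5 = floor((15 + 14)/2) = 14.
  m_6 = 2*14 - 14 = 14, d_6 = (246 - 14^2)/2 = 50/2 = 25, a_6 = floor((15 + 14)/25) = 1.
  m_7 = 25*1 - 14 = 11, d_7 = (246 - 11^2)/25 = 125/25 = 5, a_7 = floor((15 + 11)/5) = 5.
  m_8 = 5*5 - 11 = 14, d_8 = (246 - 14^2)/5 = 50/5 = 10, a_8 = floor((15 + 14)/10) = 2.
  m_9 = 10*2 - 14 = 6, d_9 = (246 - 6^2)/10 = 210/10 = 21, a_9 = floor((15 + 6)/21) = 1.
  m_10 = 21*1 - 6 = 15, d_10 = (246 - 15^2)/21 = 21/21 = 1, a_10 = floor((15 + 15)/1) = 30.
  m_11 = 1*30 - 15 = 15, d_11 = (246 - 15^2)/1 = 21/1 = 21: (m_11, d_11) = (m_1, d_1) = (15, 21), so from here the quotients repeat a_1, ..., a_10; the period length is 10.
Hence the expansion of sqrt(246) is a_0 = 15 followed by the repeating block 1, 2, 5, 1, 14, 1, 5, 2, 1, 30 (period 10).

[15; (1, 2, 5, 1, 14, 1, 5, 2, 1, 30)]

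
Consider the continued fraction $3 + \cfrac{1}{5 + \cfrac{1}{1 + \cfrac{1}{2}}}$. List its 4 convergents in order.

3/1, 16/5, 19/6, 54/17

Using the convergent recurrence p_i = a_i*p_{i-1} + p_{i-2}, q_i = a_i*q_{i-1} + q_{i-2} with p_{-2}=0, p_{-1}=1, q_{-2}=1, q_{-1}=0:
  i=0: a_0=3, p_0 = 3*1 + 0 = 3, q_0 = 3*0 + 1 = 1.
  i=1: a_1=5, p_1 = 5*3 + 1 = 16, q_1 = 5*1 + 0 = 5.
  i=2: a_2=1, p_2 = 1*16 + 3 = 19, q_2 = 1*5 + 1 = 6.
  i=3: a_3=2, p_3 = 2*19 + 16 = 54, q_3 = 2*6 + 5 = 17.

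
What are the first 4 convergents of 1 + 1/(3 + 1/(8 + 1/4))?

Using the convergent recurrence p_i = a_i*p_{i-1} + p_{i-2}, q_i = a_i*q_{i-1} + q_{i-2} with p_{-2}=0, p_{-1}=1, q_{-2}=1, q_{-1}=0:
  i=0: a_0=1, p_0 = 1*1 + 0 = 1, q_0 = 1*0 + 1 = 1.
  i=1: a_1=3, p_1 = 3*1 + 1 = 4, q_1 = 3*1 + 0 = 3.
  i=2: a_2=8, p_2 = 8*4 + 1 = 33, q_2 = 8*3 + 1 = 25.
  i=3: a_3=4, p_3 = 4*33 + 4 = 136, q_3 = 4*25 + 3 = 103.

1/1, 4/3, 33/25, 136/103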